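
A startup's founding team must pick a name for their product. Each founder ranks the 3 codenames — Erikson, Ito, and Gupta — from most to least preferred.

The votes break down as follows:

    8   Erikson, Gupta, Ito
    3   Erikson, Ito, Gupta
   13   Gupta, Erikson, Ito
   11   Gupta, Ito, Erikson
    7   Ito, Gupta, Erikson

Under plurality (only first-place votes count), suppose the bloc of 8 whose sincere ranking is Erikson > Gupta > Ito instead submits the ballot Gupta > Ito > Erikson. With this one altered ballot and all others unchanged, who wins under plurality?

First-place totals with the altered ballot: Erikson 3, Ito 7, Gupta 32.
The winner is unchanged: still Gupta.

Gupta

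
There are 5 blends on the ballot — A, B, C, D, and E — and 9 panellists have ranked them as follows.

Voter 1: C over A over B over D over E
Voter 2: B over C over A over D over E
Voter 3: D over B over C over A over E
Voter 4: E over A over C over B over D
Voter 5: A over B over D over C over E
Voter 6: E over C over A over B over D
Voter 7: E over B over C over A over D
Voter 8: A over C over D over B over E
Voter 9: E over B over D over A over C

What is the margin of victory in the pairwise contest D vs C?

3

Ballots ranking D above C: 3.
Ballots ranking C above D: 6.
C wins 6–3, a margin of 3.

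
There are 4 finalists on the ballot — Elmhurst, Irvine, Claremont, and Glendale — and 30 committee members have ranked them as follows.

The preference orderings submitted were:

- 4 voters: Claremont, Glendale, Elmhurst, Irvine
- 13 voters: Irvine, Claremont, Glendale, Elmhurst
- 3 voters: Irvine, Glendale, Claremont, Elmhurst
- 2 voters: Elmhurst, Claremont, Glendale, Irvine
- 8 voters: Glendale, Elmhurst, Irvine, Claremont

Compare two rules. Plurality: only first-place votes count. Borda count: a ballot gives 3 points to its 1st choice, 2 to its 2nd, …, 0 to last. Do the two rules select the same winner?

Yes

Plurality first-place counts: Elmhurst 2, Irvine 16, Claremont 4, Glendale 8 → Irvine.
Borda totals: Elmhurst 26, Irvine 56, Claremont 45, Glendale 53 → Irvine.
The two rules agree on Irvine.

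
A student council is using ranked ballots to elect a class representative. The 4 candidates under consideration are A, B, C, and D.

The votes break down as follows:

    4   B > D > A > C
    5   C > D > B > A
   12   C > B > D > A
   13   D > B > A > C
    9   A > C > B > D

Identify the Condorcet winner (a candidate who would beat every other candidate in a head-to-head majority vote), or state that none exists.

Head-to-head results (43 voters total):
A vs B: B wins 34–9.
A vs C: A wins 26–17.
A vs D: D wins 34–9.
B vs C: C wins 26–17.
B vs D: B wins 25–18.
C vs D: C wins 26–17.
No candidate beats all others: A beats C beats B beats A, a majority cycle.

None — there is no Condorcet winner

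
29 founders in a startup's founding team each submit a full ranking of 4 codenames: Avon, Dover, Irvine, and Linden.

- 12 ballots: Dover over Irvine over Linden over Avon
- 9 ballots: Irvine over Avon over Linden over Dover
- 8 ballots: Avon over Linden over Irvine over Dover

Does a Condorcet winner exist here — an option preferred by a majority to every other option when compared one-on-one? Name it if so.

Irvine

Head-to-head results (29 voters total):
Avon vs Dover: Avon wins 17–12.
Avon vs Irvine: Irvine wins 21–8.
Avon vs Linden: Avon wins 17–12.
Dover vs Irvine: Irvine wins 17–12.
Dover vs Linden: Linden wins 17–12.
Irvine vs Linden: Irvine wins 21–8.
Irvine beats each rival — Avon (21–8), Dover (17–12), Linden (21–8) — so Irvine is the Condorcet winner.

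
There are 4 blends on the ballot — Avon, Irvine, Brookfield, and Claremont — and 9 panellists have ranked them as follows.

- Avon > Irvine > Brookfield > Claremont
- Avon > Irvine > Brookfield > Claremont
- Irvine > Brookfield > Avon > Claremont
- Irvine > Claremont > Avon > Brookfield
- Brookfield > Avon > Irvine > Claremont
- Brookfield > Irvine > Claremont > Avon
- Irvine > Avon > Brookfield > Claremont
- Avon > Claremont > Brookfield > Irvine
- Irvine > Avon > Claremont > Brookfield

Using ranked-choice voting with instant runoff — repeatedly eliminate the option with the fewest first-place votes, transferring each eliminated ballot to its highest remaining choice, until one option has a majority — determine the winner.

Round 1: Irvine 4, Avon 3, Brookfield 2, Claremont 0. Claremont has the fewest and is eliminated.
Round 2: Irvine 4, Avon 3, Brookfield 2. Brookfield has the fewest and is eliminated.
Round 3: Irvine 5, Avon 4. Irvine has a majority.

Irvine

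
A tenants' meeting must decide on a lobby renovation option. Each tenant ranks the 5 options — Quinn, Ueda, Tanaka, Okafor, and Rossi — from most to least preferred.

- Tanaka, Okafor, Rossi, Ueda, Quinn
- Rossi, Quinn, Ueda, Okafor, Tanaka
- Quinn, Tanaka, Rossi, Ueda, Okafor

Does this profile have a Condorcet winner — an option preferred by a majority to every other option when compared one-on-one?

No

Head-to-head results (3 voters total):
Quinn vs Ueda: Quinn wins 2–1.
Quinn vs Tanaka: Quinn wins 2–1.
Quinn vs Okafor: Quinn wins 2–1.
Quinn vs Rossi: Rossi wins 2–1.
Ueda vs Tanaka: Tanaka wins 2–1.
Ueda vs Okafor: Ueda wins 2–1.
Ueda vs Rossi: Rossi wins 3–0.
Tanaka vs Okafor: Tanaka wins 2–1.
Tanaka vs Rossi: Tanaka wins 2–1.
Okafor vs Rossi: Rossi wins 2–1.
No candidate beats all others: Quinn beats Tanaka beats Rossi beats Quinn, a majority cycle.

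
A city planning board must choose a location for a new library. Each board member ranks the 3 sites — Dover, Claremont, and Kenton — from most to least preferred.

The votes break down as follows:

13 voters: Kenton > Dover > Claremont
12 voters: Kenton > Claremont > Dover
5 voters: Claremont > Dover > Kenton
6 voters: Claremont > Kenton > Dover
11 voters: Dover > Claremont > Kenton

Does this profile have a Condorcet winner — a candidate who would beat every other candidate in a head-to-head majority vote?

Yes

Head-to-head results (47 voters total):
Dover vs Claremont: Dover wins 24–23.
Dover vs Kenton: Kenton wins 31–16.
Claremont vs Kenton: Kenton wins 25–22.
Kenton beats each rival — Dover (31–16), Claremont (25–22) — so Kenton is the Condorcet winner.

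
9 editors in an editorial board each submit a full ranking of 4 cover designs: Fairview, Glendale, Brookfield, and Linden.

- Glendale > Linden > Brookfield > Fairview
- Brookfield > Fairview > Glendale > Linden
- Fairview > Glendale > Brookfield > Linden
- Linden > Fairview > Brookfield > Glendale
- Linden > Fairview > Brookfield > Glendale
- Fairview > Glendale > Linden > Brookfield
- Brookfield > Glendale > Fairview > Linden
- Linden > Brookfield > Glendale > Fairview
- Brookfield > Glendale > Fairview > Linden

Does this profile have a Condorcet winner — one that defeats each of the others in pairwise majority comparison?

No

Head-to-head results (9 voters total):
Fairview vs Glendale: Fairview wins 5–4.
Fairview vs Brookfield: Brookfield wins 5–4.
Fairview vs Linden: Fairview wins 5–4.
Glendale vs Brookfield: Brookfield wins 6–3.
Glendale vs Linden: Glendale wins 6–3.
Brookfield vs Linden: Linden wins 5–4.
No candidate beats all others: Fairview beats Linden beats Brookfield beats Fairview, a majority cycle.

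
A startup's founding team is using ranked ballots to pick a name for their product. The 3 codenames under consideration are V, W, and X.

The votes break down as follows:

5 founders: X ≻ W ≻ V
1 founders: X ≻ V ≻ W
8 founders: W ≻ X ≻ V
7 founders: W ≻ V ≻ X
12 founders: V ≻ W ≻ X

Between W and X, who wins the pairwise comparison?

Ballots ranking W above X: 8+7+12 = 27.
Ballots ranking X above W: 5+1 = 6.
W wins the head-to-head, 27–6.

W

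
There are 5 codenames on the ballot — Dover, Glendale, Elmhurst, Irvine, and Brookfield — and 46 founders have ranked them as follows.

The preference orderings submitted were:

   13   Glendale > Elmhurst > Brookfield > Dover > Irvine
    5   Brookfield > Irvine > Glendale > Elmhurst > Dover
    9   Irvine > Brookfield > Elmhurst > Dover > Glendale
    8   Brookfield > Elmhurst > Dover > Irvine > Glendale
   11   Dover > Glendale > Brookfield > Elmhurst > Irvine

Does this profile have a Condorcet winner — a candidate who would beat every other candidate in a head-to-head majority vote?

Head-to-head results (46 voters total):
Dover vs Glendale: Dover wins 28–18.
Dover vs Elmhurst: Elmhurst wins 35–11.
Dover vs Irvine: Dover wins 32–14.
Dover vs Brookfield: Brookfield wins 35–11.
Glendale vs Elmhurst: Glendale wins 29–17.
Glendale vs Irvine: Glendale wins 24–22.
Glendale vs Brookfield: Glendale wins 24–22.
Elmhurst vs Irvine: Elmhurst wins 32–14.
Elmhurst vs Brookfield: Brookfield wins 33–13.
Irvine vs Brookfield: Brookfield wins 37–9.
No candidate beats all others: Dover beats Glendale beats Elmhurst beats Dover, a majority cycle.

No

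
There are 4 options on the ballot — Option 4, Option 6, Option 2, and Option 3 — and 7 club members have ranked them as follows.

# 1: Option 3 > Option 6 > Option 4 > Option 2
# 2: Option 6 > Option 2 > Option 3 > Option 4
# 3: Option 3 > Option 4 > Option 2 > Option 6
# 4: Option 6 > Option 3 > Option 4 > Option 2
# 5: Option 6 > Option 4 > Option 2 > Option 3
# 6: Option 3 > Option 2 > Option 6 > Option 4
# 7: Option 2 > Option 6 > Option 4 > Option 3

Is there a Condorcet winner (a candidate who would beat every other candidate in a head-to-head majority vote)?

Yes

Head-to-head results (7 voters total):
Option 4 vs Option 6: Option 6 wins 6–1.
Option 4 vs Option 2: Option 4 wins 4–3.
Option 4 vs Option 3: Option 3 wins 5–2.
Option 6 vs Option 2: Option 6 wins 4–3.
Option 6 vs Option 3: Option 6 wins 4–3.
Option 2 vs Option 3: Option 3 wins 4–3.
Option 6 beats each rival — Option 4 (6–1), Option 2 (4–3), Option 3 (4–3) — so Option 6 is the Condorcet winner.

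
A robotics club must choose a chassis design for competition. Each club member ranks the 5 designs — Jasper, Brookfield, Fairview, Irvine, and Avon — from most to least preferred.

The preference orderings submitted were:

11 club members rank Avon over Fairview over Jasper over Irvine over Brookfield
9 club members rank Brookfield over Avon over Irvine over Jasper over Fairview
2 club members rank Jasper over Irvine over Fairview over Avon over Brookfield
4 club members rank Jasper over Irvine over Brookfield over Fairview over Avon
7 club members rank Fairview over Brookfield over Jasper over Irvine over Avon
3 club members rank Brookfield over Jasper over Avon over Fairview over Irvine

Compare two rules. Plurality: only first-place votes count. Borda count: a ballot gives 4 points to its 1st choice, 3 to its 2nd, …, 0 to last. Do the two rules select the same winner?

No

Plurality first-place counts: Jasper 6, Brookfield 12, Fairview 7, Irvine 0, Avon 11 → Brookfield.
Borda totals: Jasper 78, Brookfield 77, Fairview 72, Irvine 54, Avon 79 → Avon.
The two rules disagree: plurality picks Brookfield, Borda picks Avon.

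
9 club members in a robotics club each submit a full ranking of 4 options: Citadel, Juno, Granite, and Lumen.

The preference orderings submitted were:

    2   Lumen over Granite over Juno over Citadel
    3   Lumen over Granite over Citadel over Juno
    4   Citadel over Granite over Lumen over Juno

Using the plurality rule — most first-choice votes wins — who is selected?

Lumen

First-place vote totals:
  Citadel: 4
  Juno: 0
  Granite: 0
  Lumen: 5
Lumen has the most first-place votes.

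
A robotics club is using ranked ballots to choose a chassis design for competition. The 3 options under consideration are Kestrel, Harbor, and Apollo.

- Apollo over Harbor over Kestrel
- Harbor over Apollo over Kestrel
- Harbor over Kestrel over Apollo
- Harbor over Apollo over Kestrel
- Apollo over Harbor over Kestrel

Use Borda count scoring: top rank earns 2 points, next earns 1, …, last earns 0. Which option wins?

Borda scores:
  Kestrel: 0 + 0 + 1 + 0 + 0 = 1
  Harbor: 1 + 2 + 2 + 2 + 1 = 8
  Apollo: 2 + 1 + 0 + 1 + 2 = 6
Harbor has the highest total.

Harbor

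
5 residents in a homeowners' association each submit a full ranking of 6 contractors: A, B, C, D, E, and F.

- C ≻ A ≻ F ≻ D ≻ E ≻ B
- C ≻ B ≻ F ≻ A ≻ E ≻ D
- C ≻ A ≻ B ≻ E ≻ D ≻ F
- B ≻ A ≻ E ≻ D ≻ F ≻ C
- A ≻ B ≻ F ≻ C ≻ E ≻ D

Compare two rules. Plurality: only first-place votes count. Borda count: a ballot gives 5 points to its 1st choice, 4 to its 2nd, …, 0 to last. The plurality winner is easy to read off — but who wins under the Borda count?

A

Plurality first-place counts: A 1, B 1, C 3, D 0, E 0, F 0 → C.
Borda totals: A 19, B 16, C 17, D 5, E 8, F 10 → A.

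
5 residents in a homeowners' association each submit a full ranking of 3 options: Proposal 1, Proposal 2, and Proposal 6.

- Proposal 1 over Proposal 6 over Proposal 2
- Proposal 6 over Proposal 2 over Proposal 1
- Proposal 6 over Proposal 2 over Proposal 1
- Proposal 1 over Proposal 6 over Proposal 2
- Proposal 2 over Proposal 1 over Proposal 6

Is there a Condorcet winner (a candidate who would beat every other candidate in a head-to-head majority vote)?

Head-to-head results (5 voters total):
Proposal 1 vs Proposal 2: Proposal 2 wins 3–2.
Proposal 1 vs Proposal 6: Proposal 1 wins 3–2.
Proposal 2 vs Proposal 6: Proposal 6 wins 4–1.
No candidate beats all others: Proposal 1 beats Proposal 6 beats Proposal 2 beats Proposal 1, a majority cycle.

No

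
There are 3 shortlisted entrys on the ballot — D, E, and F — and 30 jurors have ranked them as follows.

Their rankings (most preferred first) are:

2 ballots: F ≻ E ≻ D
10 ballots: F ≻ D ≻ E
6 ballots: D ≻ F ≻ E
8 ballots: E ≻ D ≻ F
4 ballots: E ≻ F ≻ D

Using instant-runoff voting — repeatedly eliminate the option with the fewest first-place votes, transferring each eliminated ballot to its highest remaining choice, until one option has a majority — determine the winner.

Round 1: E 12, F 12, D 6. D has the fewest and is eliminated.
Round 2: F 18, E 12. F has a majority.

F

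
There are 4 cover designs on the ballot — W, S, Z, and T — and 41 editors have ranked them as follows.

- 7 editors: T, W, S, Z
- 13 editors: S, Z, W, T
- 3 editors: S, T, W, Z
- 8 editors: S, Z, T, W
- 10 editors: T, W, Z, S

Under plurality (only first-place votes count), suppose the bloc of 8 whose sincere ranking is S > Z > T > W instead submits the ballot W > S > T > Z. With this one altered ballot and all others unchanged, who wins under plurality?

T

First-place totals with the altered ballot: W 8, S 16, Z 0, T 17.
The switch changes the winner from S to T.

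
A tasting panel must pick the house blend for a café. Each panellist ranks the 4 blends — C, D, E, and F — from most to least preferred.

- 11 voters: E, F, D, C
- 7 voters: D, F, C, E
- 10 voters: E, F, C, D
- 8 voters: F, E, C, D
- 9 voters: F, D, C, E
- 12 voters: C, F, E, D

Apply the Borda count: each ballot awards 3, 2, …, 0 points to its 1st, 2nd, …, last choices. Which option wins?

Borda scores:
  C: 11·0 + 7·1 + 10·1 + 8·1 + 9·1 + 12·3 = 70
  D: 11·1 + 7·3 + 10·0 + 8·0 + 9·2 + 12·0 = 50
  E: 11·3 + 7·0 + 10·3 + 8·2 + 9·0 + 12·1 = 91
  F: 11·2 + 7·2 + 10·2 + 8·3 + 9·3 + 12·2 = 131
F has the highest total.

F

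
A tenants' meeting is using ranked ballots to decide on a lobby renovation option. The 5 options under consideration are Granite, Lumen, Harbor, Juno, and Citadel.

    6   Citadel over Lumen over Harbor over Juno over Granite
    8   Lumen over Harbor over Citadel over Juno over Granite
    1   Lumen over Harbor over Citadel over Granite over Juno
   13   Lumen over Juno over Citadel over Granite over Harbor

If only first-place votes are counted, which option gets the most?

Lumen

First-place vote totals:
  Granite: 0
  Lumen: 22
  Harbor: 0
  Juno: 0
  Citadel: 6
Lumen has the most first-place votes.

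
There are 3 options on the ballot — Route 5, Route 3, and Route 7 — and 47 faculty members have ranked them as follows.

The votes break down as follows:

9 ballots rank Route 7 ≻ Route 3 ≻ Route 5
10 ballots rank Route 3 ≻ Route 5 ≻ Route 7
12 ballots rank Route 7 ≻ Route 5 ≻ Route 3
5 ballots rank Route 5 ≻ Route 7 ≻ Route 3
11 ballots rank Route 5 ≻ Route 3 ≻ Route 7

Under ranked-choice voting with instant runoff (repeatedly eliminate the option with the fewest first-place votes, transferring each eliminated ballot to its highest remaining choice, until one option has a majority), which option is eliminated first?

Round 1: Route 7 21, Route 5 16, Route 3 10. Route 3 has the fewest and is eliminated.
Round 2: Route 5 26, Route 7 21. Route 5 has a majority.

Route 3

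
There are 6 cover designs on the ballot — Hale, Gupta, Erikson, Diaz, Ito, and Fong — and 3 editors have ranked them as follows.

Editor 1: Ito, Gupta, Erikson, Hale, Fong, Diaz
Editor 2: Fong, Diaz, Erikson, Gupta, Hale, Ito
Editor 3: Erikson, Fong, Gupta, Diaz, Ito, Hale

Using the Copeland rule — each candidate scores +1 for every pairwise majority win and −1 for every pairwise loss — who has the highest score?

Pairwise results:
  Hale vs Gupta: Gupta wins 3–0.
  Hale vs Erikson: Erikson wins 3–0.
  Hale vs Diaz: Diaz wins 2–1.
  Hale vs Ito: Ito wins 2–1.
  Hale vs Fong: Fong wins 2–1.
  Gupta vs Erikson: Erikson wins 2–1.
  Gupta vs Diaz: Gupta wins 2–1.
  Gupta vs Ito: Gupta wins 2–1.
  Gupta vs Fong: Fong wins 2–1.
  Erikson vs Diaz: Erikson wins 2–1.
  Erikson vs Ito: Erikson wins 2–1.
  Erikson vs Fong: Erikson wins 2–1.
  Diaz vs Ito: Diaz wins 2–1.
  Diaz vs Fong: Fong wins 3–0.
  Ito vs Fong: Fong wins 2–1.
Copeland scores (wins − losses):
  Hale: 0 − 5 = -5
  Gupta: 3 − 2 = 1
  Erikson: 5 − 0 = 5
  Diaz: 2 − 3 = -1
  Ito: 1 − 4 = -3
  Fong: 4 − 1 = 3
Erikson has the best Copeland score.

Erikson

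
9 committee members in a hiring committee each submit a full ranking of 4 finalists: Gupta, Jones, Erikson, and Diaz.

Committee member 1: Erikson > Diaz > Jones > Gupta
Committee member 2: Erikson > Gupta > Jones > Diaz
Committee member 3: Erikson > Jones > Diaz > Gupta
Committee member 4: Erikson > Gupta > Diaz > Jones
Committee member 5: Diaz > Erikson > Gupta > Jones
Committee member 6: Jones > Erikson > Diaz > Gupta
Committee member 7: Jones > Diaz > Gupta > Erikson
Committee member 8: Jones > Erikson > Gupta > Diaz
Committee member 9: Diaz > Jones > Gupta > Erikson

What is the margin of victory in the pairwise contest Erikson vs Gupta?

5

Ballots ranking Erikson above Gupta: 7.
Ballots ranking Gupta above Erikson: 2.
Erikson wins 7–2, a margin of 5.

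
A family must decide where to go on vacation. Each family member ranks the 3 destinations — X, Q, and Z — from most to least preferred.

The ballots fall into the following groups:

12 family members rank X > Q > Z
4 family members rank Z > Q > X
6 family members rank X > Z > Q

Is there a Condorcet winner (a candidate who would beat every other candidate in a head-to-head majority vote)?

Head-to-head results (22 voters total):
X vs Q: X wins 18–4.
X vs Z: X wins 18–4.
Q vs Z: Q wins 12–10.
X beats each rival — Q (18–4), Z (18–4) — so X is the Condorcet winner.

Yes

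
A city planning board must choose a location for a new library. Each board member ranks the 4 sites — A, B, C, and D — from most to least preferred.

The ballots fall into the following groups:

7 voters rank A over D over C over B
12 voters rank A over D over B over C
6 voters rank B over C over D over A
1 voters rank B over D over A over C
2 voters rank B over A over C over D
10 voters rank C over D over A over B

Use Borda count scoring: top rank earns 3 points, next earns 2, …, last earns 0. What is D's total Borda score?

66

Borda scores:
  A: 7·3 + 12·3 + 6·0 + 1 + 2·2 + 10·1 = 72
  B: 7·0 + 12·1 + 6·3 + 3 + 2·3 + 10·0 = 39
  C: 7·1 + 12·0 + 6·2 + 0 + 2·1 + 10·3 = 51
  D: 7·2 + 12·2 + 6·1 + 2 + 2·0 + 10·2 = 66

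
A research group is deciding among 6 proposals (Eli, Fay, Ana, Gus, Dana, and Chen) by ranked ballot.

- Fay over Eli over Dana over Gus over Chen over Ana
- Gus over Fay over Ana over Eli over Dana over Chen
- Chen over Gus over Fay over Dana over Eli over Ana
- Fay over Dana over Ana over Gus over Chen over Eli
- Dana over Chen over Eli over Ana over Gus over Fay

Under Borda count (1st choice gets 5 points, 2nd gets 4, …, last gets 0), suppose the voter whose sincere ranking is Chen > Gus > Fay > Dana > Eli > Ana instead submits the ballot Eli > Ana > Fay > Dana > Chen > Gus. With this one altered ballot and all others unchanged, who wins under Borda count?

Fay

Borda totals with the altered ballot: Eli 14, Fay 17, Ana 12, Gus 10, Dana 15, Chen 7.
The winner is unchanged: still Fay.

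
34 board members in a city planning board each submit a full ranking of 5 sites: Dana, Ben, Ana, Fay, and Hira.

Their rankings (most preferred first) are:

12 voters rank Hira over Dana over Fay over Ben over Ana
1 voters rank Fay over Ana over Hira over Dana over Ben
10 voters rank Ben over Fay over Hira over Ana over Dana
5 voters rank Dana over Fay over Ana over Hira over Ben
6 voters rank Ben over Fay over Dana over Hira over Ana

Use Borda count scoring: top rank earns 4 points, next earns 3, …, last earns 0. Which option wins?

Fay

Borda scores:
  Dana: 12·3 + 1 + 10·0 + 5·4 + 6·2 = 69
  Ben: 12·1 + 0 + 10·4 + 5·0 + 6·4 = 76
  Ana: 12·0 + 3 + 10·1 + 5·2 + 6·0 = 23
  Fay: 12·2 + 4 + 10·3 + 5·3 + 6·3 = 91
  Hira: 12·4 + 2 + 10·2 + 5·1 + 6·1 = 81
Fay has the highest total.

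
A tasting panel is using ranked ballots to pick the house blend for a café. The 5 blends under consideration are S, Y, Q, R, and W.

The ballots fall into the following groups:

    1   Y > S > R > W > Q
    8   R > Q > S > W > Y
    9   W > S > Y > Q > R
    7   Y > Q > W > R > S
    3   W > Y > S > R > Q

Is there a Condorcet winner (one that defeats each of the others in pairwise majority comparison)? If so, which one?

None — there is no Condorcet winner

Head-to-head results (28 voters total):
S vs Y: S wins 17–11.
S vs Q: Q wins 15–13.
S vs R: R wins 15–13.
S vs W: W wins 19–9.
Y vs Q: Y wins 20–8.
Y vs R: Y wins 20–8.
Y vs W: W wins 20–8.
Q vs R: Q wins 16–12.
Q vs W: Q wins 15–13.
R vs W: W wins 19–9.
No candidate beats all others: S beats Y beats Q beats S, a majority cycle.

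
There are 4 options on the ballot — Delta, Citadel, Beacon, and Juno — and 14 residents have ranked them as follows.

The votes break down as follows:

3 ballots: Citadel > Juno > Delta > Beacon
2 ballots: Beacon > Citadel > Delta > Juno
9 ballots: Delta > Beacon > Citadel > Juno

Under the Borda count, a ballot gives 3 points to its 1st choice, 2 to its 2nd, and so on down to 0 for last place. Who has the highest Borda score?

Delta

Borda scores:
  Delta: 3·1 + 2·1 + 9·3 = 32
  Citadel: 3·3 + 2·2 + 9·1 = 22
  Beacon: 3·0 + 2·3 + 9·2 = 24
  Juno: 3·2 + 2·0 + 9·0 = 6
Delta has the highest total.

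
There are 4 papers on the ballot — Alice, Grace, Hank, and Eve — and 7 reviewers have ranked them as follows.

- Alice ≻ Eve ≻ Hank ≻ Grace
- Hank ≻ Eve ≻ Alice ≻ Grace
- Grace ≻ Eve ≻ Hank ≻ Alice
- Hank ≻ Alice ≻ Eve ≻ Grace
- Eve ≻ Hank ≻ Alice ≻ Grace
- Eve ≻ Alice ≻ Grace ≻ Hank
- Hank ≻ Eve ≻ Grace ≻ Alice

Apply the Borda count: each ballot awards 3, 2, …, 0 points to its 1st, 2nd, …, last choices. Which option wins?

Eve

Borda scores:
  Alice: 3 + 1 + 0 + 2 + 1 + 2 + 0 = 9
  Grace: 0 + 0 + 3 + 0 + 0 + 1 + 1 = 5
  Hank: 1 + 3 + 1 + 3 + 2 + 0 + 3 = 13
  Eve: 2 + 2 + 2 + 1 + 3 + 3 + 2 = 15
Eve has the highest total.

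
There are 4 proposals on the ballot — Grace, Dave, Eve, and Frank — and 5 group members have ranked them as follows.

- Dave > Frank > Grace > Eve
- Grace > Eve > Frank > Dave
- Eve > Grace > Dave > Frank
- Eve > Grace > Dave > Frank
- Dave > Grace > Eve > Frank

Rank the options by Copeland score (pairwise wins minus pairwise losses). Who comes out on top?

Pairwise results:
  Grace vs Dave: Grace wins 3–2.
  Grace vs Eve: Grace wins 3–2.
  Grace vs Frank: Grace wins 4–1.
  Dave vs Eve: Eve wins 3–2.
  Dave vs Frank: Dave wins 4–1.
  Eve vs Frank: Eve wins 4–1.
Copeland scores (wins − losses):
  Grace: 3 − 0 = 3
  Dave: 1 − 2 = -1
  Eve: 2 − 1 = 1
  Frank: 0 − 3 = -3
Grace has the best Copeland score.

Grace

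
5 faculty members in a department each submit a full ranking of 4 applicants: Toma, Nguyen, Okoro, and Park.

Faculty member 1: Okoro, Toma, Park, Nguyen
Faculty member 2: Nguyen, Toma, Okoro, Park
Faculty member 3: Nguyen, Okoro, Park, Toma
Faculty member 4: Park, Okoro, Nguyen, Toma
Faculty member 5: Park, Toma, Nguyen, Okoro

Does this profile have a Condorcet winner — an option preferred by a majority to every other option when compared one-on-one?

Head-to-head results (5 voters total):
Toma vs Nguyen: Nguyen wins 3–2.
Toma vs Okoro: Okoro wins 3–2.
Toma vs Park: Park wins 3–2.
Nguyen vs Okoro: Nguyen wins 3–2.
Nguyen vs Park: Park wins 3–2.
Okoro vs Park: Okoro wins 3–2.
No candidate beats all others: Nguyen beats Okoro beats Park beats Nguyen, a majority cycle.

No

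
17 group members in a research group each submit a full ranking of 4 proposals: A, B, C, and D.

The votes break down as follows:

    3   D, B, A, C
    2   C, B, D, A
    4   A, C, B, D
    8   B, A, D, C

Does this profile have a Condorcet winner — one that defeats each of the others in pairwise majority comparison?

Yes

Head-to-head results (17 voters total):
A vs B: B wins 13–4.
A vs C: A wins 15–2.
A vs D: A wins 12–5.
B vs C: B wins 11–6.
B vs D: B wins 14–3.
C vs D: D wins 11–6.
B beats each rival — A (13–4), C (11–6), D (14–3) — so B is the Condorcet winner.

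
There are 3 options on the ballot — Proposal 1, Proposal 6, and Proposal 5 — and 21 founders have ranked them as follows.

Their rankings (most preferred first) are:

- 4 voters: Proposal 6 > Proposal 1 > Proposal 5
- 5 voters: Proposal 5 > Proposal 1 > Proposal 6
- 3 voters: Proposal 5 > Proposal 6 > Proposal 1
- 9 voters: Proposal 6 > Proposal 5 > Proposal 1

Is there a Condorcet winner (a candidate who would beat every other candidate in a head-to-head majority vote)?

Head-to-head results (21 voters total):
Proposal 1 vs Proposal 6: Proposal 6 wins 16–5.
Proposal 1 vs Proposal 5: Proposal 5 wins 17–4.
Proposal 6 vs Proposal 5: Proposal 6 wins 13–8.
Proposal 6 beats each rival — Proposal 1 (16–5), Proposal 5 (13–8) — so Proposal 6 is the Condorcet winner.

Yes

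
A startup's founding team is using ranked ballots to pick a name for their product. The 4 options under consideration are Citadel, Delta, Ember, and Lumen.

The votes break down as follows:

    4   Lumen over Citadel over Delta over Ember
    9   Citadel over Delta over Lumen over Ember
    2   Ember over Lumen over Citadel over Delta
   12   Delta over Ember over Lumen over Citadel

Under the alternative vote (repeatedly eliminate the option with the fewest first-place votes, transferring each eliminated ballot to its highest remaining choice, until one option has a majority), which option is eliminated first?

Round 1: Delta 12, Citadel 9, Lumen 4, Ember 2. Ember has the fewest and is eliminated.
Round 2: Delta 12, Citadel 9, Lumen 6. Lumen has the fewest and is eliminated.
Round 3: Citadel 15, Delta 12. Citadel has a majority.

Ember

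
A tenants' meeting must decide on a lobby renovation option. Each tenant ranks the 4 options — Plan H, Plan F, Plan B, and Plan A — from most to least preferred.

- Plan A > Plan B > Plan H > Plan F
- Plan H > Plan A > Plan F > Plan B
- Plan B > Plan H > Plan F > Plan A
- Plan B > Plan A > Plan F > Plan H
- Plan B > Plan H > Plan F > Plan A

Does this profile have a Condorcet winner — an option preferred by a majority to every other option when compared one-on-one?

Head-to-head results (5 voters total):
Plan H vs Plan F: Plan H wins 4–1.
Plan H vs Plan B: Plan B wins 4–1.
Plan H vs Plan A: Plan H wins 3–2.
Plan F vs Plan B: Plan B wins 4–1.
Plan F vs Plan A: Plan A wins 3–2.
Plan B vs Plan A: Plan B wins 3–2.
Plan B beats each rival — Plan H (4–1), Plan F (4–1), Plan A (3–2) — so Plan B is the Condorcet winner.

Yes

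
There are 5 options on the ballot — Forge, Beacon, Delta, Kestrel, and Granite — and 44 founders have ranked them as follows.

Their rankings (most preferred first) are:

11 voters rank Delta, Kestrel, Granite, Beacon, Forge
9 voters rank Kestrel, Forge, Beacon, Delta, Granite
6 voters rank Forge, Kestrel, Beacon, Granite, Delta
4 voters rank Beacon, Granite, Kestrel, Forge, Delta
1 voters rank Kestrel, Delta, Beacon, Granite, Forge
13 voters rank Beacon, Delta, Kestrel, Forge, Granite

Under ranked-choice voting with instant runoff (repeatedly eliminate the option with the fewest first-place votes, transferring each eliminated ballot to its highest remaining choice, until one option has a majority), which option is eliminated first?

Round 1: Beacon 17, Delta 11, Kestrel 10, Forge 6, Granite 0. Granite has the fewest and is eliminated.
Round 2: Beacon 17, Delta 11, Kestrel 10, Forge 6. Forge has the fewest and is eliminated.
Round 3: Beacon 17, Kestrel 16, Delta 11. Delta has the fewest and is eliminated.
Round 4: Kestrel 27, Beacon 17. Kestrel has a majority.

Granite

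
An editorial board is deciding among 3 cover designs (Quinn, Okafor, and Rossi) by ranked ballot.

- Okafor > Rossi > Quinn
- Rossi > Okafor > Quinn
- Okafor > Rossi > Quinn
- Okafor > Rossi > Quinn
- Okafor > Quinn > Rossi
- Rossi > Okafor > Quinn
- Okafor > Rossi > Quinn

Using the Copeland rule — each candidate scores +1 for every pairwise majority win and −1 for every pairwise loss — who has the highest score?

Pairwise results:
  Quinn vs Okafor: Okafor wins 7–0.
  Quinn vs Rossi: Rossi wins 6–1.
  Okafor vs Rossi: Okafor wins 5–2.
Copeland scores (wins − losses):
  Quinn: 0 − 2 = -2
  Okafor: 2 − 0 = 2
  Rossi: 1 − 1 = 0
Okafor has the best Copeland score.

Okafor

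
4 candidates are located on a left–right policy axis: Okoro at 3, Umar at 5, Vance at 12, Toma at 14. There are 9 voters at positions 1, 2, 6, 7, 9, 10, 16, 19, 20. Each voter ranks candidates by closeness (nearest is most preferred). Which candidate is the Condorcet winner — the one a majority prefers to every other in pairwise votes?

Vance

With single-peaked preferences on a line, the Condorcet winner is the candidate closest to the median voter.
The median voter (position 9) is closest to Vance at 12.
Check: Vance vs Toma — voters closer to Vance: 6 of 9.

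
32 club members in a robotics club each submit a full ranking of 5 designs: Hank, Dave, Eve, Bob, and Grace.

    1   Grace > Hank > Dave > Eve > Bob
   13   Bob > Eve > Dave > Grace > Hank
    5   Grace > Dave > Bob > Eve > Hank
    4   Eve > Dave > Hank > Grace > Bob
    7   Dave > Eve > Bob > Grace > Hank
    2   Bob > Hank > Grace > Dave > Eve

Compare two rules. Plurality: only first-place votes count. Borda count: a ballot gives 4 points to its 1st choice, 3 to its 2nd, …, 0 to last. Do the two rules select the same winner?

Plurality first-place counts: Hank 0, Dave 7, Eve 4, Bob 15, Grace 6 → Bob.
Borda totals: Hank 17, Dave 85, Eve 82, Bob 84, Grace 52 → Dave.
The two rules disagree: plurality picks Bob, Borda picks Dave.

No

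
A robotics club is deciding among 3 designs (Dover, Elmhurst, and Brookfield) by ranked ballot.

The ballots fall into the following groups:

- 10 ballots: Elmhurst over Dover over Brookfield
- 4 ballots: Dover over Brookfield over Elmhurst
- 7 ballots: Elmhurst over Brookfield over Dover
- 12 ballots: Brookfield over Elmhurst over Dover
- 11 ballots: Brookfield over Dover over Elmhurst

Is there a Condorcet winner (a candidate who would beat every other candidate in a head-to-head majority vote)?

Head-to-head results (44 voters total):
Dover vs Elmhurst: Elmhurst wins 29–15.
Dover vs Brookfield: Brookfield wins 30–14.
Elmhurst vs Brookfield: Brookfield wins 27–17.
Brookfield beats each rival — Dover (30–14), Elmhurst (27–17) — so Brookfield is the Condorcet winner.

Yes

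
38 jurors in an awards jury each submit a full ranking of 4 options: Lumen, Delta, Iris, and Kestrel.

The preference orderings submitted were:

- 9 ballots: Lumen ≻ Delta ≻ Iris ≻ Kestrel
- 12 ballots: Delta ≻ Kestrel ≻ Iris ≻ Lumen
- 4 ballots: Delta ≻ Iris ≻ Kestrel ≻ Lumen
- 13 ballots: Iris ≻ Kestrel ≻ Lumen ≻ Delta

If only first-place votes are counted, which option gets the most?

Delta

First-place vote totals:
  Lumen: 9
  Delta: 16
  Iris: 13
  Kestrel: 0
Delta has the most first-place votes.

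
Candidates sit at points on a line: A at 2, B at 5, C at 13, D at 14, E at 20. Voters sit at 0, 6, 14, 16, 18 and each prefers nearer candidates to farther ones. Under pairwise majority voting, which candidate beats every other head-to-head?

D

With single-peaked preferences on a line, the Condorcet winner is the candidate closest to the median voter.
The median voter (position 14) is closest to D at 14.
Check: D vs A — voters closer to D: 3 of 5.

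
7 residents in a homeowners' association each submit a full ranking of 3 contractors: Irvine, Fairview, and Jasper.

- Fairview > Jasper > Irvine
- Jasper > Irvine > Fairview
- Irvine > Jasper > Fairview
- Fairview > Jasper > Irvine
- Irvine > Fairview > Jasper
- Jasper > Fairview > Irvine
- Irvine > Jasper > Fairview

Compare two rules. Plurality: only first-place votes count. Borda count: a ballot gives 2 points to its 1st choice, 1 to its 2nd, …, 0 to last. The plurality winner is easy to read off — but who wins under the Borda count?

Plurality first-place counts: Irvine 3, Fairview 2, Jasper 2 → Irvine.
Borda totals: Irvine 7, Fairview 6, Jasper 8 → Jasper.

Jasper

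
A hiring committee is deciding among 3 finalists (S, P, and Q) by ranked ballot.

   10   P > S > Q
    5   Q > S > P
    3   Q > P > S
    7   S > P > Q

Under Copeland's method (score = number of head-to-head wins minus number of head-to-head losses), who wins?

P

Pairwise results:
  S vs P: P wins 13–12.
  S vs Q: S wins 17–8.
  P vs Q: P wins 17–8.
Copeland scores (wins − losses):
  S: 1 − 1 = 0
  P: 2 − 0 = 2
  Q: 0 − 2 = -2
P has the best Copeland score.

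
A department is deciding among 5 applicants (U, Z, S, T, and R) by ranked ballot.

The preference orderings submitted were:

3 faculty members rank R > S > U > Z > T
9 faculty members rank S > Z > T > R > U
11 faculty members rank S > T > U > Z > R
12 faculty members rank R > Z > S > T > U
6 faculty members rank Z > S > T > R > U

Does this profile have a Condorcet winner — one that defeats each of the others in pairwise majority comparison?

Yes

Head-to-head results (41 voters total):
U vs Z: Z wins 27–14.
U vs S: S wins 41–0.
U vs T: T wins 38–3.
U vs R: R wins 30–11.
Z vs S: S wins 23–18.
Z vs T: Z wins 30–11.
Z vs R: Z wins 26–15.
S vs T: S wins 41–0.
S vs R: S wins 26–15.
T vs R: T wins 26–15.
S beats each rival — U (41–0), Z (23–18), T (41–0), R (26–15) — so S is the Condorcet winner.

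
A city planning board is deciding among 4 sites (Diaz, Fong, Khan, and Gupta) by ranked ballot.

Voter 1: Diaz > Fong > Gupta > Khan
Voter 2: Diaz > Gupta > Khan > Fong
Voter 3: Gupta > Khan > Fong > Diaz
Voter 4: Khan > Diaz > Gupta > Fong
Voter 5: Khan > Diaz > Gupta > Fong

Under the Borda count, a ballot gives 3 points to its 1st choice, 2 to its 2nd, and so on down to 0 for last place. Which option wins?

Borda scores:
  Diaz: 3 + 3 + 0 + 2 + 2 = 10
  Fong: 2 + 0 + 1 + 0 + 0 = 3
  Khan: 0 + 1 + 2 + 3 + 3 = 9
  Gupta: 1 + 2 + 3 + 1 + 1 = 8
Diaz has the highest total.

Diaz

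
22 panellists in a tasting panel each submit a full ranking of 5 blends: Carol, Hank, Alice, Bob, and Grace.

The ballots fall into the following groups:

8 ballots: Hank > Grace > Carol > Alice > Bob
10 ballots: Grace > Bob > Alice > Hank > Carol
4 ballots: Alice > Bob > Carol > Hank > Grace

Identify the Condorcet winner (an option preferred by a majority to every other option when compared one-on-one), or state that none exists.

Head-to-head results (22 voters total):
Carol vs Hank: Hank wins 18–4.
Carol vs Alice: Alice wins 14–8.
Carol vs Bob: Bob wins 14–8.
Carol vs Grace: Grace wins 18–4.
Hank vs Alice: Alice wins 14–8.
Hank vs Bob: Bob wins 14–8.
Hank vs Grace: Hank wins 12–10.
Alice vs Bob: Alice wins 12–10.
Alice vs Grace: Grace wins 18–4.
Bob vs Grace: Grace wins 18–4.
No candidate beats all others: Hank beats Grace beats Alice beats Hank, a majority cycle.

No Condorcet winner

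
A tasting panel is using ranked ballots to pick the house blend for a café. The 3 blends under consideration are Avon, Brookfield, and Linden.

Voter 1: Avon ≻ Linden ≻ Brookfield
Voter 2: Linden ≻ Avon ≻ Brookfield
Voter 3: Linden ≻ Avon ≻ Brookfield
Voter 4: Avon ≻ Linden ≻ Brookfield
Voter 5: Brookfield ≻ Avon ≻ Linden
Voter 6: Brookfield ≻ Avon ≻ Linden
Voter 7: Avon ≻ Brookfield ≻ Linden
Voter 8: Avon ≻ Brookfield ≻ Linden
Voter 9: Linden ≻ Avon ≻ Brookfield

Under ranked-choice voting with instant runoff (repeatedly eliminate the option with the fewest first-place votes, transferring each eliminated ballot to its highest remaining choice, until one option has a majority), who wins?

Avon

Round 1: Avon 4, Linden 3, Brookfield 2. Brookfield has the fewest and is eliminated.
Round 2: Avon 6, Linden 3. Avon has a majority.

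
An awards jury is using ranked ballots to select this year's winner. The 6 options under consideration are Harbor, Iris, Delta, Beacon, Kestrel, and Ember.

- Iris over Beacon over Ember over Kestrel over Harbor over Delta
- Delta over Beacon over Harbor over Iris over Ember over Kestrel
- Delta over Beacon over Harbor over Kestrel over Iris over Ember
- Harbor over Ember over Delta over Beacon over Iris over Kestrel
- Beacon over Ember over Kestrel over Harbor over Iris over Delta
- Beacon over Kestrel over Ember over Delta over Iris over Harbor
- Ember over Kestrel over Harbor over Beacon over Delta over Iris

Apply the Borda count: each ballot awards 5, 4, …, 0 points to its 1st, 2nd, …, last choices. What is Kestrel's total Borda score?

15

Borda scores:
  Harbor: 1 + 3 + 3 + 5 + 2 + 0 + 3 = 17
  Iris: 5 + 2 + 1 + 1 + 1 + 1 + 0 = 11
  Delta: 0 + 5 + 5 + 3 + 0 + 2 + 1 = 16
  Beacon: 4 + 4 + 4 + 2 + 5 + 5 + 2 = 26
  Kestrel: 2 + 0 + 2 + 0 + 3 + 4 + 4 = 15
  Ember: 3 + 1 + 0 + 4 + 4 + 3 + 5 = 20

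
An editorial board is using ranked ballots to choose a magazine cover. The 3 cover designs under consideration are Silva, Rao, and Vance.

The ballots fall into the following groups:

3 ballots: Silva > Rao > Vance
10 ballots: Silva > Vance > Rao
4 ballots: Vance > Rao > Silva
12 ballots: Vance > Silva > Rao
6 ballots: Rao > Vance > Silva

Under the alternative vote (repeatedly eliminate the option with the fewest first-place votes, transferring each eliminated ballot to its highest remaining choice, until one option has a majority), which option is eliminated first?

Round 1: Vance 16, Silva 13, Rao 6. Rao has the fewest and is eliminated.
Round 2: Vance 22, Silva 13. Vance has a majority.

Rao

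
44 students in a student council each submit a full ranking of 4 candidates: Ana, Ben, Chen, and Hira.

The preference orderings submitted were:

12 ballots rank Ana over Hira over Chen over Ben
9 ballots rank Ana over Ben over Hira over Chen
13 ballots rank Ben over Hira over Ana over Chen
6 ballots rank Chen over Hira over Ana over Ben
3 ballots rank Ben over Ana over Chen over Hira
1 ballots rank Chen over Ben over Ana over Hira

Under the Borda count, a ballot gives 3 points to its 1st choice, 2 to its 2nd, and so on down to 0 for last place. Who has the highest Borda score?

Ana

Borda scores:
  Ana: 12·3 + 9·3 + 13·1 + 6·1 + 3·2 + 1 = 89
  Ben: 12·0 + 9·2 + 13·3 + 6·0 + 3·3 + 2 = 68
  Chen: 12·1 + 9·0 + 13·0 + 6·3 + 3·1 + 3 = 36
  Hira: 12·2 + 9·1 + 13·2 + 6·2 + 3·0 + 0 = 71
Ana has the highest total.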